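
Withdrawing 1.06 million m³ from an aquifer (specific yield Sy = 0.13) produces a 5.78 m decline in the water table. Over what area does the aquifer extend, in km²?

A ≈ 1.41 km²

ΔV = 1.06 million m³ = 1.06 × 10^6 m³
A = ΔV / (Sy × Δh) = 1.06 × 10^6 / (0.13 × 5.78) = 1.411 × 10^6 m²
A = 1.411 × 10^6 m² = 1.411 km²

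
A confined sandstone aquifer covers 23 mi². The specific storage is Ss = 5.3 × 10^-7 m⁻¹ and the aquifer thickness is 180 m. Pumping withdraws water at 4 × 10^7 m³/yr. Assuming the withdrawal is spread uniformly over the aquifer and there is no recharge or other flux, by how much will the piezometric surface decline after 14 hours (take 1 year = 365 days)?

Δh ≈ 11.2 m

S = Ss × b = 5.3 × 10^-7 m⁻¹ × 180 m = 9.54 × 10^-5
A = 23 mi² = 5.957 × 10^7 m²
Q = 4 × 10^7 m³/yr = 1.096 × 10^5 m³/d
t = 14 hours = 0.5833 d
ΔV = Q × t = 1.096 × 10^5 m³/d × 0.5833 d = 63930 m³
Δh = ΔV / (S × A) = 63930 / (9.54 × 10^-5 × 5.957 × 10^7) = 11.25 m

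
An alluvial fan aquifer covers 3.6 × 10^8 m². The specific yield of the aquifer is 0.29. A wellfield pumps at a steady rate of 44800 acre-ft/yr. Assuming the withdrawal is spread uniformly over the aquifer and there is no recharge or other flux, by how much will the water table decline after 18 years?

Δh ≈ 9.53 m

Q = 44800 acre-ft/yr = 1.514 × 10^5 m³/d
t = 18 years = 6570 d
ΔV = Q × t = 1.514 × 10^5 m³/d × 6570 d = 9.947 × 10^8 m³
Δh = ΔV / (Sy × A) = 9.947 × 10^8 / (0.29 × 3.6 × 10^8) = 9.528 m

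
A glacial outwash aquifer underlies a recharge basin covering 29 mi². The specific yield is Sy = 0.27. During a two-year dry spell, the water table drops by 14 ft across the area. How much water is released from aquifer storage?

A = 29 mi² = 7.511 × 10^7 m²
Δh = 14 ft = 4.267 m
ΔV = Sy × A × Δh = 0.27 × 7.511 × 10^7 m² × 4.267 m = 8.654 × 10^7 m³

ΔV ≈ 8.65 × 10^7 m³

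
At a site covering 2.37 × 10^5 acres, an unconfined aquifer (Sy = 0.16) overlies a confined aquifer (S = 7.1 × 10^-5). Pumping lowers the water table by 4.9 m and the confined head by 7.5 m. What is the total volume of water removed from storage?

A = 2.37 × 10^5 acres = 9.591 × 10^8 m²
Unconfined: ΔV_u = Sy × A × Δh_u = 0.16 × 9.591 × 10^8 × 4.9 = 7.519 × 10^8 m³
Confined: ΔV_c = S × A × Δh_c = 7.1 × 10^-5 × 9.591 × 10^8 × 7.5 = 5.107 × 10^5 m³
Total ΔV = 7.519 × 10^8 + 5.107 × 10^5 = 7.524 × 10^8 m³

ΔV ≈ 7.52 × 10^8 m³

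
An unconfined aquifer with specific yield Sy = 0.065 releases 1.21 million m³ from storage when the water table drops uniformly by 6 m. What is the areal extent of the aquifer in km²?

A ≈ 3.1 km²

ΔV = 1.21 million m³ = 1.21 × 10^6 m³
A = ΔV / (Sy × Δh) = 1.21 × 10^6 / (0.065 × 6) = 3.103 × 10^6 m²
A = 3.103 × 10^6 m² = 3.103 km²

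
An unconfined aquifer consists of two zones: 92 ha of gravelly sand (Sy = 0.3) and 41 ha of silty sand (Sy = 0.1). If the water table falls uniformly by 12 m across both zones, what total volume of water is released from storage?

ΔV ≈ 3.8 × 10^6 m³

A₁ = 92 ha = 9.2 × 10^5 m²; A₂ = 41 ha = 4.1 × 10^5 m²
ΔV₁ = 0.3 × 9.2 × 10^5 × 12 = 3.312 × 10^6 m³
ΔV₂ = 0.1 × 4.1 × 10^5 × 12 = 4.92 × 10^5 m³
ΔV = ΔV₁ + ΔV₂ = 3.804 × 10^6 m³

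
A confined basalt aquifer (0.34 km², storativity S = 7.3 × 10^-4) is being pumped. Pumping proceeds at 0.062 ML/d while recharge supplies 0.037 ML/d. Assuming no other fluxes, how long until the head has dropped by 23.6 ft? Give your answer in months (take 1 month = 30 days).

t ≈ 2.38 months

A = 0.34 km² = 3.4 × 10^5 m²
Δh = 23.6 ft = 7.193 m
ΔV = S × A × Δh = 7.3 × 10^-4 × 3.4 × 10^5 × 7.193 = 1785 m³
Net withdrawal = 0.062 − 0.037 = 0.025 ML/d = 25 m³/d
t = ΔV / Q = 1785 m³ / 25 m³/d = 71.41 d
t = 71.41 d ≈ 2.38 months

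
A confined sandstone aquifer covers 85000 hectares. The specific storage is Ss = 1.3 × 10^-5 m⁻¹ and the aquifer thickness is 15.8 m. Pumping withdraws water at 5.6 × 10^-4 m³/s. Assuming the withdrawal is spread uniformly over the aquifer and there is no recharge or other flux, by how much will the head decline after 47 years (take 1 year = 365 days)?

Δh ≈ 4.75 m

S = Ss × b = 1.3 × 10^-5 m⁻¹ × 15.8 m = 2.054 × 10^-4
A = 85000 hectares = 8.5 × 10^8 m²
Q = 5.6 × 10^-4 m³/s = 48.38 m³/d
t = 47 years = 17160 d
ΔV = Q × t = 48.38 m³/d × 17160 d = 8.3 × 10^5 m³
Δh = ΔV / (S × A) = 8.3 × 10^5 / (2.054 × 10^-4 × 8.5 × 10^8) = 4.754 m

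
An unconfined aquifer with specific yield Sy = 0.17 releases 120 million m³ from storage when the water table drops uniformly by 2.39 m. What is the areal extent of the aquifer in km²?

A ≈ 295 km²

ΔV = 120 million m³ = 1.2 × 10^8 m³
A = ΔV / (Sy × Δh) = 1.2 × 10^8 / (0.17 × 2.39) = 2.953 × 10^8 m²
A = 2.953 × 10^8 m² = 295.3 km²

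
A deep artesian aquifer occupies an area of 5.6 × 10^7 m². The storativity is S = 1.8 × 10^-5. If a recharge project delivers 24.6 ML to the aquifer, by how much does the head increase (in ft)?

ΔV = 24.6 ML = 24600 m³
Δh = ΔV / (S × A) = 24600 m³ / (1.8 × 10^-5 × 5.6 × 10^7 m²) = 24.4 m
Δh = 24.4 m = 80.07 ft

Δh ≈ 80.1 ft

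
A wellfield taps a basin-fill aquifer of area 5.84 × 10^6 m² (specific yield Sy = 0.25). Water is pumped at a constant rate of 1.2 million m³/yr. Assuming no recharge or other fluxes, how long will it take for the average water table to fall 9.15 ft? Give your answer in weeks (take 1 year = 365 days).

Δh = 9.15 ft = 2.789 m
ΔV = Sy × A × Δh = 0.25 × 5.84 × 10^6 × 2.789 = 4.072 × 10^6 m³
Q = 1.2 million m³/yr = 3288 m³/d
t = ΔV / Q = 4.072 × 10^6 m³ / 3288 m³/d = 1239 d
t = 1239 d ≈ 176.9 weeks

t ≈ 177 weeks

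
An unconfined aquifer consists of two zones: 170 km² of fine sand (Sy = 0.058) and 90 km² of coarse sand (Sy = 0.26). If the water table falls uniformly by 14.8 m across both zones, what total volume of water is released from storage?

ΔV ≈ 4.92 × 10^8 m³

A₁ = 170 km² = 1.7 × 10^8 m²; A₂ = 90 km² = 9 × 10^7 m²
ΔV₁ = 0.058 × 1.7 × 10^8 × 14.8 = 1.459 × 10^8 m³
ΔV₂ = 0.26 × 9 × 10^7 × 14.8 = 3.463 × 10^8 m³
ΔV = ΔV₁ + ΔV₂ = 4.922 × 10^8 m³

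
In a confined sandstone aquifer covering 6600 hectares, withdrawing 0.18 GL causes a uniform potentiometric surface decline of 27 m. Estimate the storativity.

A = 6600 hectares = 6.6 × 10^7 m²
ΔV = 0.18 GL = 1.8 × 10^5 m³
S = ΔV / (A × Δh) = 1.8 × 10^5 m³ / (6.6 × 10^7 m² × 27 m) = 1.01 × 10^-4

S ≈ 1 × 10^-4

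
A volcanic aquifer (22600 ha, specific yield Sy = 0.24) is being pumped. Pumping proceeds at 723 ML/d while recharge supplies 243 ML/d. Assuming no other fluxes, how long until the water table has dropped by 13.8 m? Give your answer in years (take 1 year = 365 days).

A = 22600 ha = 2.26 × 10^8 m²
ΔV = Sy × A × Δh = 0.24 × 2.26 × 10^8 × 13.8 = 7.485 × 10^8 m³
Net withdrawal = 723 − 243 = 480 ML/d = 4.8 × 10^5 m³/d
t = ΔV / Q = 7.485 × 10^8 m³ / 4.8 × 10^5 m³/d = 1559 d
t = 1559 d ≈ 4.272 years

t ≈ 4.27 years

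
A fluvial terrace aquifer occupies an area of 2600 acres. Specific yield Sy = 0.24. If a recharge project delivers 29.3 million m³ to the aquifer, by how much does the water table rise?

A = 2600 acres = 1.052 × 10^7 m²
ΔV = 29.3 million m³ = 2.93 × 10^7 m³
Δh = ΔV / (Sy × A) = 2.93 × 10^7 m³ / (0.24 × 1.052 × 10^7 m²) = 11.6 m

Δh ≈ 11.6 m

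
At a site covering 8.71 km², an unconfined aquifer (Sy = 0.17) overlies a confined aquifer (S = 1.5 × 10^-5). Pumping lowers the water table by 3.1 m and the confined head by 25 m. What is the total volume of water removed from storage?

A = 8.71 km² = 8.71 × 10^6 m²
Unconfined: ΔV_u = Sy × A × Δh_u = 0.17 × 8.71 × 10^6 × 3.1 = 4.59 × 10^6 m³
Confined: ΔV_c = S × A × Δh_c = 1.5 × 10^-5 × 8.71 × 10^6 × 25 = 3266 m³
Total ΔV = 4.59 × 10^6 + 3266 = 4.593 × 10^6 m³

ΔV ≈ 4.59 × 10^6 m³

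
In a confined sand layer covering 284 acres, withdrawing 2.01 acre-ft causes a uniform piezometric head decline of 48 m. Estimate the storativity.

S ≈ 4.5 × 10^-5

A = 284 acres = 1.149 × 10^6 m²
ΔV = 2.01 acre-ft = 2479 m³
S = ΔV / (A × Δh) = 2479 m³ / (1.149 × 10^6 m² × 48 m) = 4.494 × 10^-5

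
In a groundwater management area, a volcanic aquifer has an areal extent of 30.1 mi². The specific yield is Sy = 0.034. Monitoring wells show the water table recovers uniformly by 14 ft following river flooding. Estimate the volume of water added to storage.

A = 30.1 mi² = 7.796 × 10^7 m²
Δh = 14 ft = 4.267 m
ΔV = Sy × A × Δh = 0.034 × 7.796 × 10^7 m² × 4.267 m = 1.131 × 10^7 m³

ΔV ≈ 1.13 × 10^7 m³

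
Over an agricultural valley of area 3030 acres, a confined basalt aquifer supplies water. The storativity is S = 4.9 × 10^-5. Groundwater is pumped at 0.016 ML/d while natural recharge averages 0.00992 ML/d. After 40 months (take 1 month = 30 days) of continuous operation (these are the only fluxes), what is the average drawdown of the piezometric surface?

Δh ≈ 12.1 m

A = 3030 acres = 1.226 × 10^7 m²
Net abstraction = 0.016 − 0.00992 = 0.00608 ML/d
Q_net = 0.00608 ML/d = 6.08 m³/d
t = 40 months = 1200 d
ΔV = Q × t = 6.08 m³/d × 1200 d = 7296 m³
Δh = ΔV / (S × A) = 7296 / (4.9 × 10^-5 × 1.226 × 10^7) = 12.14 m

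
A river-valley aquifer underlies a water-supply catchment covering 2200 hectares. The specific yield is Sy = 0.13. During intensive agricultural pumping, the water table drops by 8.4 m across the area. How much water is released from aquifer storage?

ΔV ≈ 2.4 × 10^7 m³

A = 2200 hectares = 2.2 × 10^7 m²
ΔV = Sy × A × Δh = 0.13 × 2.2 × 10^7 m² × 8.4 m = 2.402 × 10^7 m³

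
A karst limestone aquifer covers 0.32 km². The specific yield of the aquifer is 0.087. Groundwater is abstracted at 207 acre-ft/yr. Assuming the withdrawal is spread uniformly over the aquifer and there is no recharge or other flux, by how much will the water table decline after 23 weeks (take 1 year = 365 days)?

Δh ≈ 4.05 m

A = 0.32 km² = 3.2 × 10^5 m²
Q = 207 acre-ft/yr = 699.5 m³/d
t = 23 weeks = 161 d
ΔV = Q × t = 699.5 m³/d × 161 d = 1.126 × 10^5 m³
Δh = ΔV / (Sy × A) = 1.126 × 10^5 / (0.087 × 3.2 × 10^5) = 4.045 m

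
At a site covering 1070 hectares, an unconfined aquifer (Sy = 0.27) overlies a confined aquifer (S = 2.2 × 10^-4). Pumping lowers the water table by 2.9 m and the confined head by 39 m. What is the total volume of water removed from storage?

A = 1070 hectares = 1.07 × 10^7 m²
Unconfined: ΔV_u = Sy × A × Δh_u = 0.27 × 1.07 × 10^7 × 2.9 = 8.378 × 10^6 m³
Confined: ΔV_c = S × A × Δh_c = 2.2 × 10^-4 × 1.07 × 10^7 × 39 = 91810 m³
Total ΔV = 8.378 × 10^6 + 91810 = 8.47 × 10^6 m³

ΔV ≈ 8.47 × 10^6 m³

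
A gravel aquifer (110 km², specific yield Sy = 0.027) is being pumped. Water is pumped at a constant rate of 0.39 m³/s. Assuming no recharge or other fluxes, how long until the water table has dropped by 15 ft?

t ≈ 403 days

A = 110 km² = 1.1 × 10^8 m²
Δh = 15 ft = 4.572 m
ΔV = Sy × A × Δh = 0.027 × 1.1 × 10^8 × 4.572 = 1.358 × 10^7 m³
Q = 0.39 m³/s = 33700 m³/d
t = ΔV / Q = 1.358 × 10^7 m³ / 33700 m³/d = 403 d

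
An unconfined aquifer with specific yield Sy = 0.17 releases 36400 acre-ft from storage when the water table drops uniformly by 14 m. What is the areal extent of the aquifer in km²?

A ≈ 18.9 km²

ΔV = 36400 acre-ft = 4.49 × 10^7 m³
A = ΔV / (Sy × Δh) = 4.49 × 10^7 / (0.17 × 14) = 1.887 × 10^7 m²
A = 1.887 × 10^7 m² = 18.87 km²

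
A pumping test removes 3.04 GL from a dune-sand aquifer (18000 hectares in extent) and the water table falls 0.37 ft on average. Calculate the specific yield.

A = 18000 hectares = 1.8 × 10^8 m²
Δh = 0.37 ft = 0.1128 m
ΔV = 3.04 GL = 3.04 × 10^6 m³
Sy = ΔV / (A × Δh) = 3.04 × 10^6 m³ / (1.8 × 10^8 m² × 0.1128 m) = 0.1498

Sy ≈ 0.15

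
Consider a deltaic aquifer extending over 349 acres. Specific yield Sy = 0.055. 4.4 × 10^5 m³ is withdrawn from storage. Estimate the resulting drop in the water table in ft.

A = 349 acres = 1.412 × 10^6 m²
Δh = ΔV / (Sy × A) = 4.4 × 10^5 m³ / (0.055 × 1.412 × 10^6 m²) = 5.664 m
Δh = 5.664 m = 18.58 ft

Δh ≈ 18.6 ft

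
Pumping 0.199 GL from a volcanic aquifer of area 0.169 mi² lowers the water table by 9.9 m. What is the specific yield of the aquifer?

A = 0.169 mi² = 4.377 × 10^5 m²
ΔV = 0.199 GL = 1.99 × 10^5 m³
Sy = ΔV / (A × Δh) = 1.99 × 10^5 m³ / (4.377 × 10^5 m² × 9.9 m) = 0.04592

Sy ≈ 0.046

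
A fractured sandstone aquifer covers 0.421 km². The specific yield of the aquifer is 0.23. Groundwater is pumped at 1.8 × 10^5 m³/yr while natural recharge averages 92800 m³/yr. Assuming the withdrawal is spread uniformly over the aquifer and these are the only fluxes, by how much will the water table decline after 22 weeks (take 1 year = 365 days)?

A = 0.421 km² = 4.21 × 10^5 m²
Net abstraction = 1.8 × 10^5 − 92800 = 87200 m³/yr
Q_net = 87200 m³/yr = 238.9 m³/d
t = 22 weeks = 154 d
ΔV = Q × t = 238.9 m³/d × 154 d = 36790 m³
Δh = ΔV / (Sy × A) = 36790 / (0.23 × 4.21 × 10^5) = 0.38 m

Δh ≈ 0.38 m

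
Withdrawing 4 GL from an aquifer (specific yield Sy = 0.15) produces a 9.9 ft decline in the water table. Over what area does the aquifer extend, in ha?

A ≈ 884 ha

Δh = 9.9 ft = 3.018 m
ΔV = 4 GL = 4 × 10^6 m³
A = ΔV / (Sy × Δh) = 4 × 10^6 / (0.15 × 3.018) = 8.837 × 10^6 m²
A = 8.837 × 10^6 m² = 883.7 ha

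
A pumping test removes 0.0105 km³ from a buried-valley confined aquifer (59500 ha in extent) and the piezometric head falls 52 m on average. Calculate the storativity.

S ≈ 3.4 × 10^-4

A = 59500 ha = 5.95 × 10^8 m²
ΔV = 0.0105 km³ = 1.05 × 10^7 m³
S = ΔV / (A × Δh) = 1.05 × 10^7 m³ / (5.95 × 10^8 m² × 52 m) = 3.394 × 10^-4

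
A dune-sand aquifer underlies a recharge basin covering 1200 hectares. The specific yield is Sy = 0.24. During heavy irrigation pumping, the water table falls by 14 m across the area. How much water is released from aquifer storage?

ΔV ≈ 4.03 × 10^7 m³

A = 1200 hectares = 1.2 × 10^7 m²
ΔV = Sy × A × Δh = 0.24 × 1.2 × 10^7 m² × 14 m = 4.032 × 10^7 m³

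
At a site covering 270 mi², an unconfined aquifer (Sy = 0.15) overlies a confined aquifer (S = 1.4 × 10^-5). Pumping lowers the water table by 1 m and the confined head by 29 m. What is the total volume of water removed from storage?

ΔV ≈ 1.05 × 10^8 m³

A = 270 mi² = 6.993 × 10^8 m²
Unconfined: ΔV_u = Sy × A × Δh_u = 0.15 × 6.993 × 10^8 × 1 = 1.049 × 10^8 m³
Confined: ΔV_c = S × A × Δh_c = 1.4 × 10^-5 × 6.993 × 10^8 × 29 = 2.839 × 10^5 m³
Total ΔV = 1.049 × 10^8 + 2.839 × 10^5 = 1.052 × 10^8 m³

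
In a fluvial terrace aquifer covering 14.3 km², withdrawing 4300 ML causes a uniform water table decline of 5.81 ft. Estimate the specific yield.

Sy ≈ 0.17

A = 14.3 km² = 1.43 × 10^7 m²
Δh = 5.81 ft = 1.771 m
ΔV = 4300 ML = 4.3 × 10^6 m³
Sy = ΔV / (A × Δh) = 4.3 × 10^6 m³ / (1.43 × 10^7 m² × 1.771 m) = 0.1698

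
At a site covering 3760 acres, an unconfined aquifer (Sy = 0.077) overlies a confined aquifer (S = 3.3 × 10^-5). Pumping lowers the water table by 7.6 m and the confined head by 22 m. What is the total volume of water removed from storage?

A = 3760 acres = 1.522 × 10^7 m²
Unconfined: ΔV_u = Sy × A × Δh_u = 0.077 × 1.522 × 10^7 × 7.6 = 8.905 × 10^6 m³
Confined: ΔV_c = S × A × Δh_c = 3.3 × 10^-5 × 1.522 × 10^7 × 22 = 11050 m³
Total ΔV = 8.905 × 10^6 + 11050 = 8.916 × 10^6 m³

ΔV ≈ 8.92 × 10^6 m³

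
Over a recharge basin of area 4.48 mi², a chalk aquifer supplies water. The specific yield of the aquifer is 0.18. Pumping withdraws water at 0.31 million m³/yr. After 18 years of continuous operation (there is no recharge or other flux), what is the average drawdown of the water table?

Δh ≈ 2.67 m

A = 4.48 mi² = 1.16 × 10^7 m²
Q = 0.31 million m³/yr = 849.3 m³/d
t = 18 years = 6570 d
ΔV = Q × t = 849.3 m³/d × 6570 d = 5.58 × 10^6 m³
Δh = ΔV / (Sy × A) = 5.58 × 10^6 / (0.18 × 1.16 × 10^7) = 2.672 m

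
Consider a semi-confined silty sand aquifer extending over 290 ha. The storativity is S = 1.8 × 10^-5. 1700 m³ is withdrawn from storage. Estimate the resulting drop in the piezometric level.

A = 290 ha = 2.9 × 10^6 m²
Δh = ΔV / (S × A) = 1700 m³ / (1.8 × 10^-5 × 2.9 × 10^6 m²) = 32.57 m

Δh ≈ 32.6 m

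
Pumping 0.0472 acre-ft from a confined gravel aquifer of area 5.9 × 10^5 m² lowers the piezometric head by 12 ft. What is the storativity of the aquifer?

S ≈ 2.7 × 10^-5

Δh = 12 ft = 3.658 m
ΔV = 0.0472 acre-ft = 58.22 m³
S = ΔV / (A × Δh) = 58.22 m³ / (5.9 × 10^5 m² × 3.658 m) = 2.698 × 10^-5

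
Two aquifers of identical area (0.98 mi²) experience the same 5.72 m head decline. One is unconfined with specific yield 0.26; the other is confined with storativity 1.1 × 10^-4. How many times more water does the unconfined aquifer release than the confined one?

A = 0.98 mi² = 2.538 × 10^6 m²
Unconfined: ΔV_u = Sy × A × Δh = 0.26 × 2.538 × 10^6 × 5.72 = 3.775 × 10^6 m³
Confined: ΔV_c = S × A × Δh = 1.1 × 10^-4 × 2.538 × 10^6 × 5.72 = 1597 m³
Ratio = ΔV_u / ΔV_c = Sy / S = 0.26 / 1.1 × 10^-4 = 2364

ΔV_u / ΔV_c ≈ 2360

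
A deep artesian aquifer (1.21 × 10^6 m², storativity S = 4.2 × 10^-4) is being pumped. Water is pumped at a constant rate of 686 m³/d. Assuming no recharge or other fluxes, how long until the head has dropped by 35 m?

ΔV = S × A × Δh = 4.2 × 10^-4 × 1.21 × 10^6 × 35 = 17790 m³
t = ΔV / Q = 17790 m³ / 686 m³/d = 25.93 d

t ≈ 25.9 days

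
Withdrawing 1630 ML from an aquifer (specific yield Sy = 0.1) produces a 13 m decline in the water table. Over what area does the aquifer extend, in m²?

ΔV = 1630 ML = 1.63 × 10^6 m³
A = ΔV / (Sy × Δh) = 1.63 × 10^6 / (0.1 × 13) = 1.254 × 10^6 m²

A ≈ 1.25 × 10^6 m²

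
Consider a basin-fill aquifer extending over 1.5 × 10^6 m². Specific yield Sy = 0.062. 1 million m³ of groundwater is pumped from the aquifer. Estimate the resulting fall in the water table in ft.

ΔV = 1 million m³ = 1 × 10^6 m³
Δh = ΔV / (Sy × A) = 1 × 10^6 m³ / (0.062 × 1.5 × 10^6 m²) = 10.75 m
Δh = 10.75 m = 35.28 ft

Δh ≈ 35.3 ft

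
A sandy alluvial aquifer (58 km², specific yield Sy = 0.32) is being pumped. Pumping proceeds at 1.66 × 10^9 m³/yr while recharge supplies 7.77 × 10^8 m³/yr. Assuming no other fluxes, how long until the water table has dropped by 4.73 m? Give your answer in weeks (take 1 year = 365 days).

A = 58 km² = 5.8 × 10^7 m²
ΔV = Sy × A × Δh = 0.32 × 5.8 × 10^7 × 4.73 = 8.779 × 10^7 m³
Net withdrawal = 1.66 × 10^9 − 7.77 × 10^8 = 8.83 × 10^8 m³/yr = 2.419 × 10^6 m³/d
t = ΔV / Q = 8.779 × 10^7 m³ / 2.419 × 10^6 m³/d = 36.29 d
t = 36.29 d ≈ 5.184 weeks

t ≈ 5.18 weeks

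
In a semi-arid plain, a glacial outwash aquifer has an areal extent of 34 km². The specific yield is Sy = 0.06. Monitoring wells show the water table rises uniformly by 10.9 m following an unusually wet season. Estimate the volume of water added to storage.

A = 34 km² = 3.4 × 10^7 m²
ΔV = Sy × A × Δh = 0.06 × 3.4 × 10^7 m² × 10.9 m = 2.224 × 10^7 m³

ΔV ≈ 2.22 × 10^7 m³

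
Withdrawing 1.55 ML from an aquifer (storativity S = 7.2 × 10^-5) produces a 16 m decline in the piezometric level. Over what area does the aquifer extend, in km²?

A ≈ 1.35 km²

ΔV = 1.55 ML = 1550 m³
A = ΔV / (S × Δh) = 1550 / (7.2 × 10^-5 × 16) = 1.345 × 10^6 m²
A = 1.345 × 10^6 m² = 1.345 km²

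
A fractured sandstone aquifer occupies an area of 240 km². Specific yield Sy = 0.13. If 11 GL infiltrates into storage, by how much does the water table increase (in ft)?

A = 240 km² = 2.4 × 10^8 m²
ΔV = 11 GL = 1.1 × 10^7 m³
Δh = ΔV / (Sy × A) = 1.1 × 10^7 m³ / (0.13 × 2.4 × 10^8 m²) = 0.3526 m
Δh = 0.3526 m = 1.157 ft

Δh ≈ 1.16 ft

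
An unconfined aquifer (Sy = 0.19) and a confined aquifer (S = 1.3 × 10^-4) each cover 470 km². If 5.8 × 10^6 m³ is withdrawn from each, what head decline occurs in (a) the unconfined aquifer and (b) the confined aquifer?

A = 470 km² = 4.7 × 10^8 m²
Unconfined: Δh_u = ΔV/(Sy·A) = 5.8 × 10^6/(0.19 × 4.7 × 10^8) = 0.06495 m
Confined: Δh_c = ΔV/(S·A) = 5.8 × 10^6/(1.3 × 10^-4 × 4.7 × 10^8) = 94.93 m

Δh_u ≈ 0.0649 m; Δh_c ≈ 94.9 m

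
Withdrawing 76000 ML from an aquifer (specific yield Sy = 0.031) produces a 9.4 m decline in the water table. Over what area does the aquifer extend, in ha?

A ≈ 26100 ha

ΔV = 76000 ML = 7.6 × 10^7 m³
A = ΔV / (Sy × Δh) = 7.6 × 10^7 / (0.031 × 9.4) = 2.608 × 10^8 m²
A = 2.608 × 10^8 m² = 26080 ha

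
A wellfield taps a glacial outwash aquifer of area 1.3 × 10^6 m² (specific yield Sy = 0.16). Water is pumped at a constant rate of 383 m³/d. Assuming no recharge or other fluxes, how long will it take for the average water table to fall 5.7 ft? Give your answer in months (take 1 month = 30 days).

Δh = 5.7 ft = 1.737 m
ΔV = Sy × A × Δh = 0.16 × 1.3 × 10^6 × 1.737 = 3.614 × 10^5 m³
t = ΔV / Q = 3.614 × 10^5 m³ / 383 m³/d = 943.5 d
t = 943.5 d ≈ 31.45 months

t ≈ 31.5 months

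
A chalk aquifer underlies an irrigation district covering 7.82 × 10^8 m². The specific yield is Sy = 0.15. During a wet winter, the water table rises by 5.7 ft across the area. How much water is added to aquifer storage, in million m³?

ΔV ≈ 204 million m³

Δh = 5.7 ft = 1.737 m
ΔV = Sy × A × Δh = 0.15 × 7.82 × 10^8 m² × 1.737 m = 2.038 × 10^8 m³
ΔV = 2.038 × 10^8 m³ = 203.8 million m³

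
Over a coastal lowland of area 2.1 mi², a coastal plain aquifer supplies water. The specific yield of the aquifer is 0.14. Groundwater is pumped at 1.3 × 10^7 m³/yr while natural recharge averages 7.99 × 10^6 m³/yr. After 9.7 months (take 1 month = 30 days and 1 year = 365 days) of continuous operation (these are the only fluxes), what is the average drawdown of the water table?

Δh ≈ 5.25 m

A = 2.1 mi² = 5.439 × 10^6 m²
Net abstraction = 1.3 × 10^7 − 7.99 × 10^6 = 5.01 × 10^6 m³/yr
Q_net = 5.01 × 10^6 m³/yr = 13730 m³/d
t = 9.7 months = 291 d
ΔV = Q × t = 13730 m³/d × 291 d = 3.994 × 10^6 m³
Δh = ΔV / (Sy × A) = 3.994 × 10^6 / (0.14 × 5.439 × 10^6) = 5.246 m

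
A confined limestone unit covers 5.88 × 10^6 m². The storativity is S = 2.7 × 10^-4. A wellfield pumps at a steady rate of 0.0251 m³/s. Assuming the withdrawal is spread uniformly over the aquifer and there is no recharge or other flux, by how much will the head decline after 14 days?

Δh ≈ 19.1 m

Q = 0.0251 m³/s = 2169 m³/d
ΔV = Q × t = 2169 m³/d × 14 d = 30360 m³
Δh = ΔV / (S × A) = 30360 / (2.7 × 10^-4 × 5.88 × 10^6) = 19.12 m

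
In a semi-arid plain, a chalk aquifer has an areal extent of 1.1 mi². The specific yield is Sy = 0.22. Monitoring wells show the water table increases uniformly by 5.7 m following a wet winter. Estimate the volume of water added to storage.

A = 1.1 mi² = 2.849 × 10^6 m²
ΔV = Sy × A × Δh = 0.22 × 2.849 × 10^6 m² × 5.7 m = 3.573 × 10^6 m³

ΔV ≈ 3.57 × 10^6 m³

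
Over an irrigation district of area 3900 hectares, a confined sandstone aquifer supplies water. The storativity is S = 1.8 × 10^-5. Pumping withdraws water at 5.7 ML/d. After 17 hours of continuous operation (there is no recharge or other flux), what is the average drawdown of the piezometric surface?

A = 3900 hectares = 3.9 × 10^7 m²
Q = 5.7 ML/d = 5700 m³/d
t = 17 hours = 0.7083 d
ΔV = Q × t = 5700 m³/d × 0.7083 d = 4037 m³
Δh = ΔV / (S × A) = 4037 / (1.8 × 10^-5 × 3.9 × 10^7) = 5.751 m

Δh ≈ 5.75 m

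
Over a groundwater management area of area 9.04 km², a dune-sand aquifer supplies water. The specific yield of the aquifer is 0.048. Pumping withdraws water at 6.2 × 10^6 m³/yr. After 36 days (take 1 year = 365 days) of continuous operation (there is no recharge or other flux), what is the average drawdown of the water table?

Δh ≈ 1.41 m

A = 9.04 km² = 9.04 × 10^6 m²
Q = 6.2 × 10^6 m³/yr = 16990 m³/d
ΔV = Q × t = 16990 m³/d × 36 d = 6.115 × 10^5 m³
Δh = ΔV / (Sy × A) = 6.115 × 10^5 / (0.048 × 9.04 × 10^6) = 1.409 m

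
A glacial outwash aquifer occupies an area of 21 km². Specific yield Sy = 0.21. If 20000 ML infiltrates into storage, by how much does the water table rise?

A = 21 km² = 2.1 × 10^7 m²
ΔV = 20000 ML = 2 × 10^7 m³
Δh = ΔV / (Sy × A) = 2 × 10^7 m³ / (0.21 × 2.1 × 10^7 m²) = 4.535 m

Δh ≈ 4.54 m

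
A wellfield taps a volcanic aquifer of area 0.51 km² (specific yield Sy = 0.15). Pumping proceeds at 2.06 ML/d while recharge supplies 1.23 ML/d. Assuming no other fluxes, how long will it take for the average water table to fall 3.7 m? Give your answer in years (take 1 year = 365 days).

A = 0.51 km² = 5.1 × 10^5 m²
ΔV = Sy × A × Δh = 0.15 × 5.1 × 10^5 × 3.7 = 2.83 × 10^5 m³
Net withdrawal = 2.06 − 1.23 = 0.83 ML/d = 830 m³/d
t = ΔV / Q = 2.83 × 10^5 m³ / 830 m³/d = 341 d
t = 341 d ≈ 0.9343 years

t ≈ 0.934 years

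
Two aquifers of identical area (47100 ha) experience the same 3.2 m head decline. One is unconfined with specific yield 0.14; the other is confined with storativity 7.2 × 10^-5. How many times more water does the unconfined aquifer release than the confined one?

ΔV_u / ΔV_c ≈ 1940

A = 47100 ha = 4.71 × 10^8 m²
Unconfined: ΔV_u = Sy × A × Δh = 0.14 × 4.71 × 10^8 × 3.2 = 2.11 × 10^8 m³
Confined: ΔV_c = S × A × Δh = 7.2 × 10^-5 × 4.71 × 10^8 × 3.2 = 1.085 × 10^5 m³
Ratio = ΔV_u / ΔV_c = Sy / S = 0.14 / 7.2 × 10^-5 = 1944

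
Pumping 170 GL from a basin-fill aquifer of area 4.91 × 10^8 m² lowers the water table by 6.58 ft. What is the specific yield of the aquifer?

Sy ≈ 0.17

Δh = 6.58 ft = 2.006 m
ΔV = 170 GL = 1.7 × 10^8 m³
Sy = ΔV / (A × Δh) = 1.7 × 10^8 m³ / (4.91 × 10^8 m² × 2.006 m) = 0.1726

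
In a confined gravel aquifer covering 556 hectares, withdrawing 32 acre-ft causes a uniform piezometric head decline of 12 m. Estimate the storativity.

S ≈ 5.9 × 10^-4

A = 556 hectares = 5.56 × 10^6 m²
ΔV = 32 acre-ft = 39470 m³
S = ΔV / (A × Δh) = 39470 m³ / (5.56 × 10^6 m² × 12 m) = 5.916 × 10^-4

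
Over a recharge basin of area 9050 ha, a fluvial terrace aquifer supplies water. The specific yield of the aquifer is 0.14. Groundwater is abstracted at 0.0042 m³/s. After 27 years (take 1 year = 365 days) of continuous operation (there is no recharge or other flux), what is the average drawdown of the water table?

A = 9050 ha = 9.05 × 10^7 m²
Q = 0.0042 m³/s = 362.9 m³/d
t = 27 years = 9855 d
ΔV = Q × t = 362.9 m³/d × 9855 d = 3.576 × 10^6 m³
Δh = ΔV / (Sy × A) = 3.576 × 10^6 / (0.14 × 9.05 × 10^7) = 0.2823 m

Δh ≈ 0.282 m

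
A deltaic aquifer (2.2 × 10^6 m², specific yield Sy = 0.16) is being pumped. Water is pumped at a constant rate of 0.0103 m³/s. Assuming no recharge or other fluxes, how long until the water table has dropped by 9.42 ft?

t ≈ 1140 days

Δh = 9.42 ft = 2.871 m
ΔV = Sy × A × Δh = 0.16 × 2.2 × 10^6 × 2.871 = 1.011 × 10^6 m³
Q = 0.0103 m³/s = 889.9 m³/d
t = ΔV / Q = 1.011 × 10^6 m³ / 889.9 m³/d = 1136 d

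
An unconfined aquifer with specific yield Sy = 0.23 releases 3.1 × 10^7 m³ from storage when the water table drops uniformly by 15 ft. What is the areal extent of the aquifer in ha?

Δh = 15 ft = 4.572 m
A = ΔV / (Sy × Δh) = 3.1 × 10^7 / (0.23 × 4.572) = 2.948 × 10^7 m²
A = 2.948 × 10^7 m² = 2948 ha

A ≈ 2950 ha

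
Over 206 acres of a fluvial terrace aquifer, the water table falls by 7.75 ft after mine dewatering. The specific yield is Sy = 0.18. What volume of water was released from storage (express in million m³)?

A = 206 acres = 8.337 × 10^5 m²
Δh = 7.75 ft = 2.362 m
ΔV = Sy × A × Δh = 0.18 × 8.337 × 10^5 m² × 2.362 m = 3.545 × 10^5 m³
ΔV = 3.545 × 10^5 m³ = 0.3545 million m³

ΔV ≈ 0.354 million m³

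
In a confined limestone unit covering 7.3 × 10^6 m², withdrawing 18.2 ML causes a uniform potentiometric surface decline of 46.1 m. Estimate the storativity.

ΔV = 18.2 ML = 18200 m³
S = ΔV / (A × Δh) = 18200 m³ / (7.3 × 10^6 m² × 46.1 m) = 5.408 × 10^-5

S ≈ 5.4 × 10^-5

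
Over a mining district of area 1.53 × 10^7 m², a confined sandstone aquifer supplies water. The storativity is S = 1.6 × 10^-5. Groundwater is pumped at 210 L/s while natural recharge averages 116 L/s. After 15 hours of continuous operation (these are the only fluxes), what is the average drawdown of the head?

Δh ≈ 20.7 m

Net abstraction = 210 − 116 = 94 L/s
Q_net = 94 L/s = 8122 m³/d
t = 15 hours = 0.625 d
ΔV = Q × t = 8122 m³/d × 0.625 d = 5076 m³
Δh = ΔV / (S × A) = 5076 / (1.6 × 10^-5 × 1.53 × 10^7) = 20.74 m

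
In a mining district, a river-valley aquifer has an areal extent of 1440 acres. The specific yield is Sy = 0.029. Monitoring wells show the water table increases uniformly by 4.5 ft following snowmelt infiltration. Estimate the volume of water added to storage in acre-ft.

ΔV ≈ 188 acre-ft

A = 1440 acres = 5.827 × 10^6 m²
Δh = 4.5 ft = 1.372 m
ΔV = Sy × A × Δh = 0.029 × 5.827 × 10^6 m² × 1.372 m = 2.318 × 10^5 m³
ΔV = 2.318 × 10^5 m³ = 187.9 acre-ft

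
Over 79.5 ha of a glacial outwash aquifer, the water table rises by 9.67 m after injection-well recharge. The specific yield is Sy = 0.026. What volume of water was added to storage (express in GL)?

A = 79.5 ha = 7.95 × 10^5 m²
ΔV = Sy × A × Δh = 0.026 × 7.95 × 10^5 m² × 9.67 m = 1.999 × 10^5 m³
ΔV = 1.999 × 10^5 m³ = 0.1999 GL

ΔV ≈ 0.2 GL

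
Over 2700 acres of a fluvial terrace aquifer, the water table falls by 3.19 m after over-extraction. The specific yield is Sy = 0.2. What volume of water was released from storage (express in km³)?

A = 2700 acres = 1.093 × 10^7 m²
ΔV = Sy × A × Δh = 0.2 × 1.093 × 10^7 m² × 3.19 m = 6.971 × 10^6 m³
ΔV = 6.971 × 10^6 m³ = 0.006971 km³

ΔV ≈ 0.00697 km³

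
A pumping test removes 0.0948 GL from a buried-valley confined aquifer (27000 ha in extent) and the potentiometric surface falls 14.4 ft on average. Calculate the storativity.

A = 27000 ha = 2.7 × 10^8 m²
Δh = 14.4 ft = 4.389 m
ΔV = 0.0948 GL = 94800 m³
S = ΔV / (A × Δh) = 94800 m³ / (2.7 × 10^8 m² × 4.389 m) = 8 × 10^-5

S ≈ 8 × 10^-5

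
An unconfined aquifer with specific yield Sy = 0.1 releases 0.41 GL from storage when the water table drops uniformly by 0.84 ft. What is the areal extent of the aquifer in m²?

Δh = 0.84 ft = 0.256 m
ΔV = 0.41 GL = 4.1 × 10^5 m³
A = ΔV / (Sy × Δh) = 4.1 × 10^5 / (0.1 × 0.256) = 1.601 × 10^7 m²

A ≈ 1.6 × 10^7 m²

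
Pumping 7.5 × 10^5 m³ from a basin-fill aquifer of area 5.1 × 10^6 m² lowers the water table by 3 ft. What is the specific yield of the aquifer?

Sy ≈ 0.16

Δh = 3 ft = 0.9144 m
Sy = ΔV / (A × Δh) = 7.5 × 10^5 m³ / (5.1 × 10^6 m² × 0.9144 m) = 0.1608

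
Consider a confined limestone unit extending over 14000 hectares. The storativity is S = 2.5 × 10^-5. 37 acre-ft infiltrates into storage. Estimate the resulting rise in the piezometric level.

Δh ≈ 13 m

A = 14000 hectares = 1.4 × 10^8 m²
ΔV = 37 acre-ft = 45640 m³
Δh = ΔV / (S × A) = 45640 m³ / (2.5 × 10^-5 × 1.4 × 10^8 m²) = 13.04 m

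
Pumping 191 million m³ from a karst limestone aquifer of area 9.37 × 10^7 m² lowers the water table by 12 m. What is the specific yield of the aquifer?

Sy ≈ 0.17

ΔV = 191 million m³ = 1.91 × 10^8 m³
Sy = ΔV / (A × Δh) = 1.91 × 10^8 m³ / (9.37 × 10^7 m² × 12 m) = 0.1699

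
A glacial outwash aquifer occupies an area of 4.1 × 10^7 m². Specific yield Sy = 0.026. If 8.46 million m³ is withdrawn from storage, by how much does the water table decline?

ΔV = 8.46 million m³ = 8.46 × 10^6 m³
Δh = ΔV / (Sy × A) = 8.46 × 10^6 m³ / (0.026 × 4.1 × 10^7 m²) = 7.936 m

Δh ≈ 7.94 m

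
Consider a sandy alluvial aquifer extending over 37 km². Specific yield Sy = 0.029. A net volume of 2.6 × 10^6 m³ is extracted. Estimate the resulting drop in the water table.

Δh ≈ 2.42 m

A = 37 km² = 3.7 × 10^7 m²
Δh = ΔV / (Sy × A) = 2.6 × 10^6 m³ / (0.029 × 3.7 × 10^7 m²) = 2.423 m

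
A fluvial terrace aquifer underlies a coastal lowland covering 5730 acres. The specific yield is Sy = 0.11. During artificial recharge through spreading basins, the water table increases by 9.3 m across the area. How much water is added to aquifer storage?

A = 5730 acres = 2.319 × 10^7 m²
ΔV = Sy × A × Δh = 0.11 × 2.319 × 10^7 m² × 9.3 m = 2.372 × 10^7 m³

ΔV ≈ 2.37 × 10^7 m³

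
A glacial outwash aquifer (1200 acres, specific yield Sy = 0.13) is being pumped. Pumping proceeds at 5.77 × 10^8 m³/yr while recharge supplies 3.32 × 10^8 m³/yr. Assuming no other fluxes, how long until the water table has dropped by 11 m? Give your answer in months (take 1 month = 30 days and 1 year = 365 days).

A = 1200 acres = 4.856 × 10^6 m²
ΔV = Sy × A × Δh = 0.13 × 4.856 × 10^6 × 11 = 6.944 × 10^6 m³
Net withdrawal = 5.77 × 10^8 − 3.32 × 10^8 = 2.45 × 10^8 m³/yr = 6.712 × 10^5 m³/d
t = ΔV / Q = 6.944 × 10^6 m³ / 6.712 × 10^5 m³/d = 10.35 d
t = 10.35 d ≈ 0.3449 months

t ≈ 0.345 months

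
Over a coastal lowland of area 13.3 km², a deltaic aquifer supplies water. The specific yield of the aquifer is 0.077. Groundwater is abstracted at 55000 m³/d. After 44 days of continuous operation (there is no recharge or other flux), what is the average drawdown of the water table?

A = 13.3 km² = 1.33 × 10^7 m²
ΔV = Q × t = 55000 m³/d × 44 d = 2.42 × 10^6 m³
Δh = ΔV / (Sy × A) = 2.42 × 10^6 / (0.077 × 1.33 × 10^7) = 2.363 m

Δh ≈ 2.36 m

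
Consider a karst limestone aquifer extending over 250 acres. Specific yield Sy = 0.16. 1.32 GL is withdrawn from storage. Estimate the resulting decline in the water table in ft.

A = 250 acres = 1.012 × 10^6 m²
ΔV = 1.32 GL = 1.32 × 10^6 m³
Δh = ΔV / (Sy × A) = 1.32 × 10^6 m³ / (0.16 × 1.012 × 10^6 m²) = 8.154 m
Δh = 8.154 m = 26.75 ft

Δh ≈ 26.8 ft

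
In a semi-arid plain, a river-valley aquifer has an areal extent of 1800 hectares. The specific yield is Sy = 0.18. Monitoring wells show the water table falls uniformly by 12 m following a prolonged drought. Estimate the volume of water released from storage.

A = 1800 hectares = 1.8 × 10^7 m²
ΔV = Sy × A × Δh = 0.18 × 1.8 × 10^7 m² × 12 m = 3.888 × 10^7 m³

ΔV ≈ 3.89 × 10^7 m³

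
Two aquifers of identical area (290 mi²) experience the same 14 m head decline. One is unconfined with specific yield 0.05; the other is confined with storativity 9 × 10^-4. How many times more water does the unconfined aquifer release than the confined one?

A = 290 mi² = 7.511 × 10^8 m²
Unconfined: ΔV_u = Sy × A × Δh = 0.05 × 7.511 × 10^8 × 14 = 5.258 × 10^8 m³
Confined: ΔV_c = S × A × Δh = 9 × 10^-4 × 7.511 × 10^8 × 14 = 9.464 × 10^6 m³
Ratio = ΔV_u / ΔV_c = Sy / S = 0.05 / 9 × 10^-4 = 55.56

ΔV_u / ΔV_c ≈ 55.6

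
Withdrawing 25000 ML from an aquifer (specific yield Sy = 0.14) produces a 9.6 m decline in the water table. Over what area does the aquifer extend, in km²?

ΔV = 25000 ML = 2.5 × 10^7 m³
A = ΔV / (Sy × Δh) = 2.5 × 10^7 / (0.14 × 9.6) = 1.86 × 10^7 m²
A = 1.86 × 10^7 m² = 18.6 km²

A ≈ 18.6 km²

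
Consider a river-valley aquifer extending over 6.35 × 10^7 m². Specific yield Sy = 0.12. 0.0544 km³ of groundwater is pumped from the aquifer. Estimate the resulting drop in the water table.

ΔV = 0.0544 km³ = 5.44 × 10^7 m³
Δh = ΔV / (Sy × A) = 5.44 × 10^7 m³ / (0.12 × 6.35 × 10^7 m²) = 7.139 m

Δh ≈ 7.14 m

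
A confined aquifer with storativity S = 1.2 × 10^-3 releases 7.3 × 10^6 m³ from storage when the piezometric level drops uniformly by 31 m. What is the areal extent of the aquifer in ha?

A = ΔV / (S × Δh) = 7.3 × 10^6 / (0.0012 × 31) = 1.962 × 10^8 m²
A = 1.962 × 10^8 m² = 19620 ha

A ≈ 19600 ha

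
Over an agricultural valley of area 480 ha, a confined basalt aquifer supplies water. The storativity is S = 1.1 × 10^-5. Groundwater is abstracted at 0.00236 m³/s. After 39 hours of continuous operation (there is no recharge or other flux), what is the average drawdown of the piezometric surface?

Δh ≈ 6.28 m

A = 480 ha = 4.8 × 10^6 m²
Q = 0.00236 m³/s = 203.9 m³/d
t = 39 hours = 1.625 d
ΔV = Q × t = 203.9 m³/d × 1.625 d = 331.3 m³
Δh = ΔV / (S × A) = 331.3 / (1.1 × 10^-5 × 4.8 × 10^6) = 6.275 m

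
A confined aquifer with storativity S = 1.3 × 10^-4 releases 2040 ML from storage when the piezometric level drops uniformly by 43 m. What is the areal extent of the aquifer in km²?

ΔV = 2040 ML = 2.04 × 10^6 m³
A = ΔV / (S × Δh) = 2.04 × 10^6 / (1.3 × 10^-4 × 43) = 3.649 × 10^8 m²
A = 3.649 × 10^8 m² = 364.9 km²

A ≈ 365 km²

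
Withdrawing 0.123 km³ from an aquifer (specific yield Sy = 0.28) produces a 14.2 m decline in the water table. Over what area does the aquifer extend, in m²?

A ≈ 3.09 × 10^7 m²

ΔV = 0.123 km³ = 1.23 × 10^8 m³
A = ΔV / (Sy × Δh) = 1.23 × 10^8 / (0.28 × 14.2) = 3.094 × 10^7 m²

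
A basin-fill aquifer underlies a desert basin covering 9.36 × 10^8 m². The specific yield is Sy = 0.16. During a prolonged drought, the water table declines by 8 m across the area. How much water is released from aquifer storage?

ΔV ≈ 1.2 × 10^9 m³

ΔV = Sy × A × Δh = 0.16 × 9.36 × 10^8 m² × 8 m = 1.198 × 10^9 m³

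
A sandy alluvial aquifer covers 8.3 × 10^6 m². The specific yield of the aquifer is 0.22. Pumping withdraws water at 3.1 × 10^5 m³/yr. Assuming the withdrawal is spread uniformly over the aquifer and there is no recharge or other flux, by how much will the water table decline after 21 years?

Q = 3.1 × 10^5 m³/yr = 849.3 m³/d
t = 21 years = 7665 d
ΔV = Q × t = 849.3 m³/d × 7665 d = 6.51 × 10^6 m³
Δh = ΔV / (Sy × A) = 6.51 × 10^6 / (0.22 × 8.3 × 10^6) = 3.565 m

Δh ≈ 3.57 m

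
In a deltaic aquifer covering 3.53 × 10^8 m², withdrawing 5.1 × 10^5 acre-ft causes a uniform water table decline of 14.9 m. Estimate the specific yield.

ΔV = 5.1 × 10^5 acre-ft = 6.291 × 10^8 m³
Sy = ΔV / (A × Δh) = 6.291 × 10^8 m³ / (3.53 × 10^8 m² × 14.9 m) = 0.1196

Sy ≈ 0.12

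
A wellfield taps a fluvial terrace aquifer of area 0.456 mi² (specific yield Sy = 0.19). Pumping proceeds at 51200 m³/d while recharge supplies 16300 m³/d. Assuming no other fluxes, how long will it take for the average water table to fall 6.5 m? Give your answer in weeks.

t ≈ 5.97 weeks

A = 0.456 mi² = 1.181 × 10^6 m²
ΔV = Sy × A × Δh = 0.19 × 1.181 × 10^6 × 6.5 = 1.459 × 10^6 m³
Net withdrawal = 51200 − 16300 = 34900 m³/d
t = ΔV / Q = 1.459 × 10^6 m³ / 34900 m³/d = 41.79 d
t = 41.79 d ≈ 5.97 weeks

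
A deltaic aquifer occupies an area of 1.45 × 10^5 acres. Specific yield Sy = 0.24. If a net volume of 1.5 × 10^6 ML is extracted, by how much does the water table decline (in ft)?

A = 1.45 × 10^5 acres = 5.868 × 10^8 m²
ΔV = 1.5 × 10^6 ML = 1.5 × 10^9 m³
Δh = ΔV / (Sy × A) = 1.5 × 10^9 m³ / (0.24 × 5.868 × 10^8 m²) = 10.65 m
Δh = 10.65 m = 34.94 ft

Δh ≈ 34.9 ft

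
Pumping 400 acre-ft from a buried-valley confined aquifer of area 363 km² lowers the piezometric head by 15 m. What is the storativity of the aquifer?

S ≈ 9.1 × 10^-5

A = 363 km² = 3.63 × 10^8 m²
ΔV = 400 acre-ft = 4.934 × 10^5 m³
S = ΔV / (A × Δh) = 4.934 × 10^5 m³ / (3.63 × 10^8 m² × 15 m) = 9.061 × 10^-5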